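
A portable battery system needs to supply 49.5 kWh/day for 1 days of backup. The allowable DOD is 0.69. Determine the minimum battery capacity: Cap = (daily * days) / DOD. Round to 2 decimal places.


Total energy needed = daily * days = 49.5 * 1 = 49.5 kWh
Account for depth of discharge:
  Cap = total_energy / DOD = 49.5 / 0.69
  Cap = 71.74 kWh

71.74


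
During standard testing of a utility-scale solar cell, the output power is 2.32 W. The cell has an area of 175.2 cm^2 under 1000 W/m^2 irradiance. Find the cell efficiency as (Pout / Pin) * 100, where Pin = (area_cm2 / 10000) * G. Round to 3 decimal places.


First compute the input power:
  Pin = area_cm2 / 10000 * G = 175.2 / 10000 * 1000 = 17.52 W
Then compute efficiency:
  Efficiency = (Pout / Pin) * 100 = (2.32 / 17.52) * 100
  Efficiency = 13.242%

13.242


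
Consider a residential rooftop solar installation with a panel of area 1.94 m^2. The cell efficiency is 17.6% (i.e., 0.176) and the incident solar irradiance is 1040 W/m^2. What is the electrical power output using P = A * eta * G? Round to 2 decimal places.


Use the solar power formula P = A * eta * G.
Given: A = 1.94 m^2, eta = 0.176, G = 1040 W/m^2
P = 1.94 * 0.176 * 1040
P = 355.10 W

355.10


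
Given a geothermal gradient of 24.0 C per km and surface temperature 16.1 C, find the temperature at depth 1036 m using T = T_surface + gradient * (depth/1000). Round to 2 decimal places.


Convert depth to km: 1036 / 1000 = 1.036 km
Temperature increase = gradient * depth_km = 24.0 * 1.036 = 24.86 C
Temperature at depth = T_surface + delta_T = 16.1 + 24.86
T = 40.96 C

40.96


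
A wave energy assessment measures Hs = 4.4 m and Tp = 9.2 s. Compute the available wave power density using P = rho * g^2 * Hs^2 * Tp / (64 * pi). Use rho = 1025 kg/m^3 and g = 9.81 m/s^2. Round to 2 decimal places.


Apply wave power formula:
  g^2 = 9.81^2 = 96.2361
  Hs^2 = 4.4^2 = 19.36
  Numerator = rho * g^2 * Hs^2 * Tp = 1025 * 96.2361 * 19.36 * 9.2 = 17569324.35
  Denominator = 64 * pi = 201.0619
  P = 17569324.35 / 201.0619 = 87382.65 W/m

87382.65


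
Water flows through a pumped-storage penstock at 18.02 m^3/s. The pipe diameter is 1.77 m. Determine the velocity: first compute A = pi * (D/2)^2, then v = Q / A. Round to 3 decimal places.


Compute pipe cross-sectional area:
  A = pi * (D/2)^2 = pi * (1.77/2)^2 = 2.4606 m^2
Calculate velocity:
  v = Q / A = 18.02 / 2.4606
  v = 7.323 m/s

7.323


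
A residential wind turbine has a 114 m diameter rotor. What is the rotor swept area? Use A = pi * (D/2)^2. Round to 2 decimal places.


Compute the rotor radius:
  r = D / 2 = 114 / 2 = 57.0 m
Calculate swept area:
  A = pi * r^2 = pi * 57.0^2
  A = 10207.03 m^2

10207.03


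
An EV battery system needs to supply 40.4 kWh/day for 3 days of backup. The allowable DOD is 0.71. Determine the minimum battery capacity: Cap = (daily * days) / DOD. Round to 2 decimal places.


Total energy needed = daily * days = 40.4 * 3 = 121.2 kWh
Account for depth of discharge:
  Cap = total_energy / DOD = 121.2 / 0.71
  Cap = 170.70 kWh

170.70


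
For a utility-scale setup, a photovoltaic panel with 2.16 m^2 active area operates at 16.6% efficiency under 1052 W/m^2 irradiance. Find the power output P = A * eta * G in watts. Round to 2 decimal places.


Use the solar power formula P = A * eta * G.
Given: A = 2.16 m^2, eta = 0.166, G = 1052 W/m^2
P = 2.16 * 0.166 * 1052
P = 377.21 W

377.21


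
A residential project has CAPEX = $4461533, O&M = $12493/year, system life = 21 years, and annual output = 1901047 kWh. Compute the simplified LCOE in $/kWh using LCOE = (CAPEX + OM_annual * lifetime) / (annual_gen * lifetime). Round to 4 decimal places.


Total cost = CAPEX + OM * lifetime = 4461533 + 12493 * 21 = 4461533 + 262353 = 4723886
Total generation = annual * lifetime = 1901047 * 21 = 39921987 kWh
LCOE = 4723886 / 39921987
LCOE = 0.1183 $/kWh

0.1183


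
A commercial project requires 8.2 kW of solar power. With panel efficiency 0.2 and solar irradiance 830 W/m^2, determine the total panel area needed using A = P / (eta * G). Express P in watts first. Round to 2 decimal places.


Convert target power to watts: P = 8.2 * 1000 = 8200.0 W
Compute denominator: eta * G = 0.2 * 830 = 166.0
Required area A = P / (eta * G) = 8200.0 / 166.0
A = 49.40 m^2

49.40


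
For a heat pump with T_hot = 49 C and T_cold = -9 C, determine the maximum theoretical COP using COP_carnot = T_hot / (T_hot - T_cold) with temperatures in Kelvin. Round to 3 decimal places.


Convert to Kelvin:
  T_hot = 49 + 273.15 = 322.15 K
  T_cold = -9 + 273.15 = 264.15 K
Apply Carnot COP formula:
  COP = T_hot_K / (T_hot_K - T_cold_K) = 322.15 / 58.0
  COP = 5.554

5.554


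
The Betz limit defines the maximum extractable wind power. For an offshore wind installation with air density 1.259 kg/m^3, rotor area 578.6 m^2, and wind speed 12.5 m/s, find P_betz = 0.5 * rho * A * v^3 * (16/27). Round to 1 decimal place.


The Betz coefficient Cp_max = 16/27 = 0.5926
v^3 = 12.5^3 = 1953.125
P_betz = 0.5 * rho * A * v^3 * Cp_max
P_betz = 0.5 * 1.259 * 578.6 * 1953.125 * 0.5926
P_betz = 421561.0 W

421561.0


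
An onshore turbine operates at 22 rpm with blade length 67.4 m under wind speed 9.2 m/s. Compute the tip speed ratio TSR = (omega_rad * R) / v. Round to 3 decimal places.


Convert rotational speed to rad/s:
  omega = 22 * 2 * pi / 60 = 2.3038 rad/s
Compute tip speed:
  v_tip = omega * R = 2.3038 * 67.4 = 155.278 m/s
Tip speed ratio:
  TSR = v_tip / v_wind = 155.278 / 9.2 = 16.878

16.878


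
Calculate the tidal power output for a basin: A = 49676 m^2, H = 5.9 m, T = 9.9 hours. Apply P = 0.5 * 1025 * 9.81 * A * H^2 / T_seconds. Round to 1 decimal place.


Convert period to seconds: T = 9.9 * 3600 = 35640.0 s
H^2 = 5.9^2 = 34.81
P = 0.5 * rho * g * A * H^2 / T
P = 0.5 * 1025 * 9.81 * 49676 * 34.81 / 35640.0
P = 243936.0 W

243936.0


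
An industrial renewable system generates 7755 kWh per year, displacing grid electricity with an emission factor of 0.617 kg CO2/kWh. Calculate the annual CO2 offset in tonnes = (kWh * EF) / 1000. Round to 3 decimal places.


CO2 offset in kg = generation * emission_factor
CO2 offset = 7755 * 0.617 = 4784.84 kg
Convert to tonnes:
  CO2 offset = 4784.84 / 1000 = 4.785 tonnes

4.785


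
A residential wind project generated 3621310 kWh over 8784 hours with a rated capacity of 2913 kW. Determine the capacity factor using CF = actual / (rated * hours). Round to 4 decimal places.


Capacity factor = actual output / maximum possible output
Maximum possible = rated * hours = 2913 * 8784 = 25587792 kWh
CF = 3621310 / 25587792
CF = 0.1415

0.1415


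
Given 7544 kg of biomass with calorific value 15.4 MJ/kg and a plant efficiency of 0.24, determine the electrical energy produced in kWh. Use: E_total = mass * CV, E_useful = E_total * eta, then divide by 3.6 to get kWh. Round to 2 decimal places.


Total energy = mass * CV = 7544 * 15.4 = 116177.6 MJ
Useful energy = total * eta = 116177.6 * 0.24 = 27882.62 MJ
Convert to kWh: 27882.62 / 3.6
Useful energy = 7745.17 kWh

7745.17


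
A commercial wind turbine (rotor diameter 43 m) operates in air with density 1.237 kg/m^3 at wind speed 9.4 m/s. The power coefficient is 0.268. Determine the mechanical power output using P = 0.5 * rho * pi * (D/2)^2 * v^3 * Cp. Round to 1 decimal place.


Step 1 -- Compute swept area:
  A = pi * (D/2)^2 = pi * (43/2)^2 = 1452.2 m^2
Step 2 -- Apply wind power equation:
  P = 0.5 * rho * A * v^3 * Cp
  v^3 = 9.4^3 = 830.584
  P = 0.5 * 1.237 * 1452.2 * 830.584 * 0.268
  P = 199933.2 W

199933.2


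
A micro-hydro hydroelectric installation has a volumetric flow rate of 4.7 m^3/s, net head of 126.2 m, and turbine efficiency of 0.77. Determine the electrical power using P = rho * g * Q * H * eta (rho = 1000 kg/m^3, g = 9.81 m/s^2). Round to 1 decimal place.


Apply the hydropower formula P = rho * g * Q * H * eta
rho * g = 1000 * 9.81 = 9810.0
P = 9810.0 * 4.7 * 126.2 * 0.77
P = 4480401.6 W

4480401.6


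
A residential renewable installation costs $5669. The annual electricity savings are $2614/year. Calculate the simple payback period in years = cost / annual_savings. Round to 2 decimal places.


Simple payback period = initial cost / annual savings
Payback = 5669 / 2614
Payback = 2.17 years

2.17


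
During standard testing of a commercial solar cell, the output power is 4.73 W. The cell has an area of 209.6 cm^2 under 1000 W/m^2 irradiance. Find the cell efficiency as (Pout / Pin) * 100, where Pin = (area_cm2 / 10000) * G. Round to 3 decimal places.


First compute the input power:
  Pin = area_cm2 / 10000 * G = 209.6 / 10000 * 1000 = 20.96 W
Then compute efficiency:
  Efficiency = (Pout / Pin) * 100 = (4.73 / 20.96) * 100
  Efficiency = 22.567%

22.567


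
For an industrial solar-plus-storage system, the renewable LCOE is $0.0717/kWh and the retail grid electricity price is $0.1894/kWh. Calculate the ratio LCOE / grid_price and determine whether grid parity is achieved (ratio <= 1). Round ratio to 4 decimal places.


Compare LCOE to grid price:
  LCOE = $0.0717/kWh, Grid price = $0.1894/kWh
  Ratio = LCOE / grid_price = 0.0717 / 0.1894 = 0.3786
  Grid parity achieved (ratio <= 1)? yes

0.3786


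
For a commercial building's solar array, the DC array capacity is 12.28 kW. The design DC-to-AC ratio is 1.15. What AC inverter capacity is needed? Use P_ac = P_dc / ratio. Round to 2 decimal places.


The inverter AC capacity is determined by the DC/AC ratio.
Given: P_dc = 12.28 kW, DC/AC ratio = 1.15
P_ac = P_dc / ratio = 12.28 / 1.15
P_ac = 10.68 kW

10.68


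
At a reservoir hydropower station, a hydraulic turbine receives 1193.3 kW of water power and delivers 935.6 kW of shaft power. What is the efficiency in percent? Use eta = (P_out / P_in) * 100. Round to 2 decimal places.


Turbine efficiency = (output power / input power) * 100
eta = (935.6 / 1193.3) * 100
eta = 78.40%

78.40


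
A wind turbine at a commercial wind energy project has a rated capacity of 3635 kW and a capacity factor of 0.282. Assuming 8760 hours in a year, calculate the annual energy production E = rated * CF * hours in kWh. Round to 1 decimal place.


Annual energy = rated_kW * capacity_factor * hours_per_year
Given: P_rated = 3635 kW, CF = 0.282, hours = 8760
E = 3635 * 0.282 * 8760
E = 8979613.2 kWh

8979613.2


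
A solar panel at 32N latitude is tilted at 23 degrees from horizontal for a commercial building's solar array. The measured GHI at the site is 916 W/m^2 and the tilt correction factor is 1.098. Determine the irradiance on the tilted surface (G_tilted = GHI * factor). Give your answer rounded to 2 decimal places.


Identify the given values:
  GHI = 916 W/m^2, tilt correction factor = 1.098
Apply the formula G_tilted = GHI * factor:
  G_tilted = 916 * 1.098
  G_tilted = 1005.77 W/m^2

1005.77


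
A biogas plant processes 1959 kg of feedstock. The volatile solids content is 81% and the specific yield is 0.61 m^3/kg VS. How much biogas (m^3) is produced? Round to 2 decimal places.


Compute volatile solids:
  VS = mass * VS_fraction = 1959 * 0.81 = 1586.79 kg
Calculate biogas volume:
  Biogas = VS * specific_yield = 1586.79 * 0.61
  Biogas = 967.94 m^3

967.94


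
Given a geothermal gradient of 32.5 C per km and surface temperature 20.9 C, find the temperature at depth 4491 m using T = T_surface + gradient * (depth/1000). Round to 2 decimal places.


Convert depth to km: 4491 / 1000 = 4.491 km
Temperature increase = gradient * depth_km = 32.5 * 4.491 = 145.96 C
Temperature at depth = T_surface + delta_T = 20.9 + 145.96
T = 166.86 C

166.86


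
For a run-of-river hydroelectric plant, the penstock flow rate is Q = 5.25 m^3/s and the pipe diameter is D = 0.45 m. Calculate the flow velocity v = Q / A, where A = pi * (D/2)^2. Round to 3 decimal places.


Compute pipe cross-sectional area:
  A = pi * (D/2)^2 = pi * (0.45/2)^2 = 0.159 m^2
Calculate velocity:
  v = Q / A = 5.25 / 0.159
  v = 33.010 m/s

33.010


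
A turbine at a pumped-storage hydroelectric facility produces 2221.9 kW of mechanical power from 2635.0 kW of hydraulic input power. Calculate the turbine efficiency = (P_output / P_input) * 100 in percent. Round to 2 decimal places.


Turbine efficiency = (output power / input power) * 100
eta = (2221.9 / 2635.0) * 100
eta = 84.32%

84.32


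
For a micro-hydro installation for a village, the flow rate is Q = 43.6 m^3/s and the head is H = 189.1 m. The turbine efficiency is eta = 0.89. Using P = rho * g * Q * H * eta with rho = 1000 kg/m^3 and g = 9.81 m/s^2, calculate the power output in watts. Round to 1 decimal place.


Apply the hydropower formula P = rho * g * Q * H * eta
rho * g = 1000 * 9.81 = 9810.0
P = 9810.0 * 43.6 * 189.1 * 0.89
P = 71984175.1 W

71984175.1


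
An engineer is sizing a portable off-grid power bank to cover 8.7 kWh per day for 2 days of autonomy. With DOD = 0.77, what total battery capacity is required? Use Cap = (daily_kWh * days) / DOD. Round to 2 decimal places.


Total energy needed = daily * days = 8.7 * 2 = 17.4 kWh
Account for depth of discharge:
  Cap = total_energy / DOD = 17.4 / 0.77
  Cap = 22.60 kWh

22.60


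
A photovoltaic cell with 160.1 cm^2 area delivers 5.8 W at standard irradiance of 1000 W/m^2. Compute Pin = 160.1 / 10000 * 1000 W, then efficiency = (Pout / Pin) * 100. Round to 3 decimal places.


First compute the input power:
  Pin = area_cm2 / 10000 * G = 160.1 / 10000 * 1000 = 16.01 W
Then compute efficiency:
  Efficiency = (Pout / Pin) * 100 = (5.8 / 16.01) * 100
  Efficiency = 36.227%

36.227


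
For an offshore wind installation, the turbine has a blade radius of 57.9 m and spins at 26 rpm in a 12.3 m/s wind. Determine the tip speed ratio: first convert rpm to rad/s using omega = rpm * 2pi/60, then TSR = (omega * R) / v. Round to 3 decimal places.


Convert rotational speed to rad/s:
  omega = 26 * 2 * pi / 60 = 2.7227 rad/s
Compute tip speed:
  v_tip = omega * R = 2.7227 * 57.9 = 157.645 m/s
Tip speed ratio:
  TSR = v_tip / v_wind = 157.645 / 12.3 = 12.817

12.817


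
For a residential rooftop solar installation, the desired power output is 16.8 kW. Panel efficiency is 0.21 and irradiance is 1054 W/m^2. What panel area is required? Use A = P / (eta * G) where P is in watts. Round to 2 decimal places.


Convert target power to watts: P = 16.8 * 1000 = 16800.0 W
Compute denominator: eta * G = 0.21 * 1054 = 221.34
Required area A = P / (eta * G) = 16800.0 / 221.34
A = 75.90 m^2

75.90


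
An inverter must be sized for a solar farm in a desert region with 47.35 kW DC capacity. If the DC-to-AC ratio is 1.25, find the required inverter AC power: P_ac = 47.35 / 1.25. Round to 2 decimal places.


The inverter AC capacity is determined by the DC/AC ratio.
Given: P_dc = 47.35 kW, DC/AC ratio = 1.25
P_ac = P_dc / ratio = 47.35 / 1.25
P_ac = 37.88 kW

37.88


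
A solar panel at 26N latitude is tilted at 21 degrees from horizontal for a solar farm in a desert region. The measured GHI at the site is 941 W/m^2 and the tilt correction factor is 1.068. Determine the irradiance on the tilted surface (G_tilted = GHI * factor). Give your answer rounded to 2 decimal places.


Identify the given values:
  GHI = 941 W/m^2, tilt correction factor = 1.068
Apply the formula G_tilted = GHI * factor:
  G_tilted = 941 * 1.068
  G_tilted = 1004.99 W/m^2

1004.99


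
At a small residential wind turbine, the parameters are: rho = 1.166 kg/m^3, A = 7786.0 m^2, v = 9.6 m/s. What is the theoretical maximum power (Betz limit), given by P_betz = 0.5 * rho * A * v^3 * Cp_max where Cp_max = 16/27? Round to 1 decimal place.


The Betz coefficient Cp_max = 16/27 = 0.5926
v^3 = 9.6^3 = 884.736
P_betz = 0.5 * rho * A * v^3 * Cp_max
P_betz = 0.5 * 1.166 * 7786.0 * 884.736 * 0.5926
P_betz = 2379868.0 W

2379868.0


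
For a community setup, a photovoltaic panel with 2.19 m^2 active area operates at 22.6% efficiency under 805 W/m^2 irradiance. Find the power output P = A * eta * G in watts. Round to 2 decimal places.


Use the solar power formula P = A * eta * G.
Given: A = 2.19 m^2, eta = 0.226, G = 805 W/m^2
P = 2.19 * 0.226 * 805
P = 398.43 W

398.43


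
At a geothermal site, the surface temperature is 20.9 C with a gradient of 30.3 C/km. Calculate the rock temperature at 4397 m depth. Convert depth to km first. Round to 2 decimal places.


Convert depth to km: 4397 / 1000 = 4.397 km
Temperature increase = gradient * depth_km = 30.3 * 4.397 = 133.23 C
Temperature at depth = T_surface + delta_T = 20.9 + 133.23
T = 154.13 C

154.13


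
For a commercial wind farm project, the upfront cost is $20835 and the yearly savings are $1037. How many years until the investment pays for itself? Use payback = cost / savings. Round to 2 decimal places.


Simple payback period = initial cost / annual savings
Payback = 20835 / 1037
Payback = 20.09 years

20.09


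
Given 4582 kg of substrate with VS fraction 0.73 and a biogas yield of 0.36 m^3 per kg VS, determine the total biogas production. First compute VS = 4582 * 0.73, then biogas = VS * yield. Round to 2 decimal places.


Compute volatile solids:
  VS = mass * VS_fraction = 4582 * 0.73 = 3344.86 kg
Calculate biogas volume:
  Biogas = VS * specific_yield = 3344.86 * 0.36
  Biogas = 1204.15 m^3

1204.15


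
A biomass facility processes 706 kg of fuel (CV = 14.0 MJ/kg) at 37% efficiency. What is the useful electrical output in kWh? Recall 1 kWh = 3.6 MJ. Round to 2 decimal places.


Total energy = mass * CV = 706 * 14.0 = 9884.0 MJ
Useful energy = total * eta = 9884.0 * 0.37 = 3657.08 MJ
Convert to kWh: 3657.08 / 3.6
Useful energy = 1015.86 kWh

1015.86


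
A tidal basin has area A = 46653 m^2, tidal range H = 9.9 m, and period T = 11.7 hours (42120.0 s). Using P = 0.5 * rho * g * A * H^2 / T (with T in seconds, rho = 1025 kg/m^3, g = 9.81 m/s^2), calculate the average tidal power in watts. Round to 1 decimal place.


Convert period to seconds: T = 11.7 * 3600 = 42120.0 s
H^2 = 9.9^2 = 98.01
P = 0.5 * rho * g * A * H^2 / T
P = 0.5 * 1025 * 9.81 * 46653 * 98.01 / 42120.0
P = 545788.6 W

545788.6


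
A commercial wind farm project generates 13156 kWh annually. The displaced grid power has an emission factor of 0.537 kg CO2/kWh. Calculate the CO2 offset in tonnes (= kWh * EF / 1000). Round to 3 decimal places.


CO2 offset in kg = generation * emission_factor
CO2 offset = 13156 * 0.537 = 7064.77 kg
Convert to tonnes:
  CO2 offset = 7064.77 / 1000 = 7.065 tonnes

7.065


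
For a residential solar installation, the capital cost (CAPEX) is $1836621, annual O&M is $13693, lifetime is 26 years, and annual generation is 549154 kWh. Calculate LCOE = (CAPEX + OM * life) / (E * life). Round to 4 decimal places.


Total cost = CAPEX + OM * lifetime = 1836621 + 13693 * 26 = 1836621 + 356018 = 2192639
Total generation = annual * lifetime = 549154 * 26 = 14278004 kWh
LCOE = 2192639 / 14278004
LCOE = 0.1536 $/kWh

0.1536


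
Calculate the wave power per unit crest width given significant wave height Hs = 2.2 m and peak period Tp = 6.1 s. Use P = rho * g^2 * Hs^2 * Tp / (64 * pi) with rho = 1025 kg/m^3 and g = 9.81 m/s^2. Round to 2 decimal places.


Apply wave power formula:
  g^2 = 9.81^2 = 96.2361
  Hs^2 = 2.2^2 = 4.84
  Numerator = rho * g^2 * Hs^2 * Tp = 1025 * 96.2361 * 4.84 * 6.1 = 2912306.48
  Denominator = 64 * pi = 201.0619
  P = 2912306.48 / 201.0619 = 14484.62 W/m

14484.62


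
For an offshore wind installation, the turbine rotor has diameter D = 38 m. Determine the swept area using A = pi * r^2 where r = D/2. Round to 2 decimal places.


Compute the rotor radius:
  r = D / 2 = 38 / 2 = 19.0 m
Calculate swept area:
  A = pi * r^2 = pi * 19.0^2
  A = 1134.11 m^2

1134.11


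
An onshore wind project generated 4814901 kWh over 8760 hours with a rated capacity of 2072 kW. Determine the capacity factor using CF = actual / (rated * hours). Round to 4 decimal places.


Capacity factor = actual output / maximum possible output
Maximum possible = rated * hours = 2072 * 8760 = 18150720 kWh
CF = 4814901 / 18150720
CF = 0.2653

0.2653


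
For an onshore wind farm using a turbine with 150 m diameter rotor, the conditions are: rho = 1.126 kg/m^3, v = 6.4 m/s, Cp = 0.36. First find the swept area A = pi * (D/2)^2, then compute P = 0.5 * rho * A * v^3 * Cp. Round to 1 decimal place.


Step 1 -- Compute swept area:
  A = pi * (D/2)^2 = pi * (150/2)^2 = 17671.46 m^2
Step 2 -- Apply wind power equation:
  P = 0.5 * rho * A * v^3 * Cp
  v^3 = 6.4^3 = 262.144
  P = 0.5 * 1.126 * 17671.46 * 262.144 * 0.36
  P = 938908.4 W

938908.4


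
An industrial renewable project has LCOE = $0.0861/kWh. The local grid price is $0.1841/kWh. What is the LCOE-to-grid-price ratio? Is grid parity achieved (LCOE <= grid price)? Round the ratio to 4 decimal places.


Compare LCOE to grid price:
  LCOE = $0.0861/kWh, Grid price = $0.1841/kWh
  Ratio = LCOE / grid_price = 0.0861 / 0.1841 = 0.4677
  Grid parity achieved (ratio <= 1)? yes

0.4677


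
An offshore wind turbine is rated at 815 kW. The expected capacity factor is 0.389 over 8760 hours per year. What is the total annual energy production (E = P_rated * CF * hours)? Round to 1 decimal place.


Annual energy = rated_kW * capacity_factor * hours_per_year
Given: P_rated = 815 kW, CF = 0.389, hours = 8760
E = 815 * 0.389 * 8760
E = 2777226.6 kWh

2777226.6


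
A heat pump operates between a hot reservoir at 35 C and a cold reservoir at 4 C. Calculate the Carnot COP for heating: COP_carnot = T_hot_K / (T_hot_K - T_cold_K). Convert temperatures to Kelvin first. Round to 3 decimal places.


Convert to Kelvin:
  T_hot = 35 + 273.15 = 308.15 K
  T_cold = 4 + 273.15 = 277.15 K
Apply Carnot COP formula:
  COP = T_hot_K / (T_hot_K - T_cold_K) = 308.15 / 31.0
  COP = 9.940

9.940


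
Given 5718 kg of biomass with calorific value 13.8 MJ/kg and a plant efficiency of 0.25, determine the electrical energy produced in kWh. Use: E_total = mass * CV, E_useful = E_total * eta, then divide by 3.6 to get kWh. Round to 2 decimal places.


Total energy = mass * CV = 5718 * 13.8 = 78908.4 MJ
Useful energy = total * eta = 78908.4 * 0.25 = 19727.1 MJ
Convert to kWh: 19727.1 / 3.6
Useful energy = 5479.75 kWh

5479.75


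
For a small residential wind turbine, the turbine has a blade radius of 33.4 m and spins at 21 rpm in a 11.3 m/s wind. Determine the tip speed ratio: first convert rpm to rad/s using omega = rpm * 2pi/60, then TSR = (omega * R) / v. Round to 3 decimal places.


Convert rotational speed to rad/s:
  omega = 21 * 2 * pi / 60 = 2.1991 rad/s
Compute tip speed:
  v_tip = omega * R = 2.1991 * 33.4 = 73.45 m/s
Tip speed ratio:
  TSR = v_tip / v_wind = 73.45 / 11.3 = 6.500

6.500


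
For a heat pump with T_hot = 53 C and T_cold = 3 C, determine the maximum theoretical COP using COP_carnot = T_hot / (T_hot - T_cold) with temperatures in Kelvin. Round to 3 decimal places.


Convert to Kelvin:
  T_hot = 53 + 273.15 = 326.15 K
  T_cold = 3 + 273.15 = 276.15 K
Apply Carnot COP formula:
  COP = T_hot_K / (T_hot_K - T_cold_K) = 326.15 / 50.0
  COP = 6.523

6.523


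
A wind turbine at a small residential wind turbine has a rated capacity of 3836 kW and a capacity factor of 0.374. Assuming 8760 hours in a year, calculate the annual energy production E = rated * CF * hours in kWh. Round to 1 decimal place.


Annual energy = rated_kW * capacity_factor * hours_per_year
Given: P_rated = 3836 kW, CF = 0.374, hours = 8760
E = 3836 * 0.374 * 8760
E = 12567656.6 kWh

12567656.6


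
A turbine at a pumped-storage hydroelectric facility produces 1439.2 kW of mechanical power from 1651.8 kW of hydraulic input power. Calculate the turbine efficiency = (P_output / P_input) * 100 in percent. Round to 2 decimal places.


Turbine efficiency = (output power / input power) * 100
eta = (1439.2 / 1651.8) * 100
eta = 87.13%

87.13


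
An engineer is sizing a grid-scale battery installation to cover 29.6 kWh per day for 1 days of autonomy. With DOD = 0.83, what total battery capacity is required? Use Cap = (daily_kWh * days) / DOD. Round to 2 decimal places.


Total energy needed = daily * days = 29.6 * 1 = 29.6 kWh
Account for depth of discharge:
  Cap = total_energy / DOD = 29.6 / 0.83
  Cap = 35.66 kWh

35.66


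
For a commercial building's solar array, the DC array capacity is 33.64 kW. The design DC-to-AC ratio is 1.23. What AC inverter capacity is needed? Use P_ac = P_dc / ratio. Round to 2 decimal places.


The inverter AC capacity is determined by the DC/AC ratio.
Given: P_dc = 33.64 kW, DC/AC ratio = 1.23
P_ac = P_dc / ratio = 33.64 / 1.23
P_ac = 27.35 kW

27.35


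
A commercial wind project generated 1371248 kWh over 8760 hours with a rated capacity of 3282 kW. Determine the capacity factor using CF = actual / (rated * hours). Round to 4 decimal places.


Capacity factor = actual output / maximum possible output
Maximum possible = rated * hours = 3282 * 8760 = 28750320 kWh
CF = 1371248 / 28750320
CF = 0.0477

0.0477


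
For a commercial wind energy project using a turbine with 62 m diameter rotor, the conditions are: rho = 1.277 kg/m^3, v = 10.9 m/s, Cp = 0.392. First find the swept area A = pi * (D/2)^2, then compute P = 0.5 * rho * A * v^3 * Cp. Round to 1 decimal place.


Step 1 -- Compute swept area:
  A = pi * (D/2)^2 = pi * (62/2)^2 = 3019.07 m^2
Step 2 -- Apply wind power equation:
  P = 0.5 * rho * A * v^3 * Cp
  v^3 = 10.9^3 = 1295.029
  P = 0.5 * 1.277 * 3019.07 * 1295.029 * 0.392
  P = 978587.6 W

978587.6


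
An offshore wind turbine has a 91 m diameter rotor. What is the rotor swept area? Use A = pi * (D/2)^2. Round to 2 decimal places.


Compute the rotor radius:
  r = D / 2 = 91 / 2 = 45.5 m
Calculate swept area:
  A = pi * r^2 = pi * 45.5^2
  A = 6503.88 m^2

6503.88


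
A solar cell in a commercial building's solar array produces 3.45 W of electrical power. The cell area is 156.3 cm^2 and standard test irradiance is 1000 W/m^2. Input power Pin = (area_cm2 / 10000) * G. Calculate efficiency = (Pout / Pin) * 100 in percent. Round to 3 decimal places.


First compute the input power:
  Pin = area_cm2 / 10000 * G = 156.3 / 10000 * 1000 = 15.63 W
Then compute efficiency:
  Efficiency = (Pout / Pin) * 100 = (3.45 / 15.63) * 100
  Efficiency = 22.073%

22.073


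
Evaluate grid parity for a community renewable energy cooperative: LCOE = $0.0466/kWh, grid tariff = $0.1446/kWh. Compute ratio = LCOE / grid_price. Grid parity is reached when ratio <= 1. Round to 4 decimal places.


Compare LCOE to grid price:
  LCOE = $0.0466/kWh, Grid price = $0.1446/kWh
  Ratio = LCOE / grid_price = 0.0466 / 0.1446 = 0.3223
  Grid parity achieved (ratio <= 1)? yes

0.3223


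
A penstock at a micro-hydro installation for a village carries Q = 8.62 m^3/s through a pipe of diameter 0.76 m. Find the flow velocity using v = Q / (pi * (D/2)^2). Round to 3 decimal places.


Compute pipe cross-sectional area:
  A = pi * (D/2)^2 = pi * (0.76/2)^2 = 0.4536 m^2
Calculate velocity:
  v = Q / A = 8.62 / 0.4536
  v = 19.002 m/s

19.002


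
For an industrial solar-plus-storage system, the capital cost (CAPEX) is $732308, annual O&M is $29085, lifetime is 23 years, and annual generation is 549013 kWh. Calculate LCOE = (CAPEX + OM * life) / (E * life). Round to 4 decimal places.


Total cost = CAPEX + OM * lifetime = 732308 + 29085 * 23 = 732308 + 668955 = 1401263
Total generation = annual * lifetime = 549013 * 23 = 12627299 kWh
LCOE = 1401263 / 12627299
LCOE = 0.1110 $/kWh

0.1110


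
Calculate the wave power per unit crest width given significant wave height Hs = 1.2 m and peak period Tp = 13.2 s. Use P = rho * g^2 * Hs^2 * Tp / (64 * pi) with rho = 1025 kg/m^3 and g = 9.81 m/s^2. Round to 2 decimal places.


Apply wave power formula:
  g^2 = 9.81^2 = 96.2361
  Hs^2 = 1.2^2 = 1.44
  Numerator = rho * g^2 * Hs^2 * Tp = 1025 * 96.2361 * 1.44 * 13.2 = 1874987.18
  Denominator = 64 * pi = 201.0619
  P = 1874987.18 / 201.0619 = 9325.42 W/m

9325.42


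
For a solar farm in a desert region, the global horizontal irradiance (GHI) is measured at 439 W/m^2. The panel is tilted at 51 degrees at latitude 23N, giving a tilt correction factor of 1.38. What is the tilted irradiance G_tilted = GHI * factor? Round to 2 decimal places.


Identify the given values:
  GHI = 439 W/m^2, tilt correction factor = 1.38
Apply the formula G_tilted = GHI * factor:
  G_tilted = 439 * 1.38
  G_tilted = 605.82 W/m^2

605.82


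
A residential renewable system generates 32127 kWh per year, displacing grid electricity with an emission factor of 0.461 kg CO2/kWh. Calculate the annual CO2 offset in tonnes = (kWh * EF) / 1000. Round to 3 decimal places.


CO2 offset in kg = generation * emission_factor
CO2 offset = 32127 * 0.461 = 14810.55 kg
Convert to tonnes:
  CO2 offset = 14810.55 / 1000 = 14.811 tonnes

14.811


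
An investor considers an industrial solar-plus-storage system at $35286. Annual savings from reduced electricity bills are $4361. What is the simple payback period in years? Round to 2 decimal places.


Simple payback period = initial cost / annual savings
Payback = 35286 / 4361
Payback = 8.09 years

8.09


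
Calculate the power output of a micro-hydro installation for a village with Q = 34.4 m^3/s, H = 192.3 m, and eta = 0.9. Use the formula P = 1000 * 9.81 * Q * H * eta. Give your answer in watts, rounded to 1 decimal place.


Apply the hydropower formula P = rho * g * Q * H * eta
rho * g = 1000 * 9.81 = 9810.0
P = 9810.0 * 34.4 * 192.3 * 0.9
P = 58404894.5 W

58404894.5


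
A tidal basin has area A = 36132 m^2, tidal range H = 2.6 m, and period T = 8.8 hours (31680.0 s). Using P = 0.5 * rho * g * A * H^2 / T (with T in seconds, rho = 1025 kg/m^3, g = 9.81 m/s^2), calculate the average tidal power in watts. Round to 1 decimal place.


Convert period to seconds: T = 8.8 * 3600 = 31680.0 s
H^2 = 2.6^2 = 6.76
P = 0.5 * rho * g * A * H^2 / T
P = 0.5 * 1025 * 9.81 * 36132 * 6.76 / 31680.0
P = 38762.9 W

38762.9


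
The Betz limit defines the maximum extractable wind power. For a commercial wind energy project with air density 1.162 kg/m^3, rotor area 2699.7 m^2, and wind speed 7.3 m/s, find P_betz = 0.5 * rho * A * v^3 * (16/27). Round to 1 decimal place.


The Betz coefficient Cp_max = 16/27 = 0.5926
v^3 = 7.3^3 = 389.017
P_betz = 0.5 * rho * A * v^3 * Cp_max
P_betz = 0.5 * 1.162 * 2699.7 * 389.017 * 0.5926
P_betz = 361590.0 W

361590.0


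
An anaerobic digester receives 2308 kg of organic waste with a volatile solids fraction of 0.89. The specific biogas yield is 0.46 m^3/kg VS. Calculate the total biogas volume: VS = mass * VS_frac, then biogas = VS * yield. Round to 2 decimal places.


Compute volatile solids:
  VS = mass * VS_fraction = 2308 * 0.89 = 2054.12 kg
Calculate biogas volume:
  Biogas = VS * specific_yield = 2054.12 * 0.46
  Biogas = 944.90 m^3

944.90


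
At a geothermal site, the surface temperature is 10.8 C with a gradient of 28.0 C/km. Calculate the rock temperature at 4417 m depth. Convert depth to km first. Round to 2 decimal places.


Convert depth to km: 4417 / 1000 = 4.417 km
Temperature increase = gradient * depth_km = 28.0 * 4.417 = 123.68 C
Temperature at depth = T_surface + delta_T = 10.8 + 123.68
T = 134.48 C

134.48


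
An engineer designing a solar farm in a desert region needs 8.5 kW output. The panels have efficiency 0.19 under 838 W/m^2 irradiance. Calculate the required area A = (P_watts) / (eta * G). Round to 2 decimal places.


Convert target power to watts: P = 8.5 * 1000 = 8500.0 W
Compute denominator: eta * G = 0.19 * 838 = 159.22
Required area A = P / (eta * G) = 8500.0 / 159.22
A = 53.39 m^2

53.39


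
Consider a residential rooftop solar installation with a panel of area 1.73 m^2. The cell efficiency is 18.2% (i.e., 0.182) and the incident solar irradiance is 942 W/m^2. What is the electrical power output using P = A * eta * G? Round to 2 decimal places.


Use the solar power formula P = A * eta * G.
Given: A = 1.73 m^2, eta = 0.182, G = 942 W/m^2
P = 1.73 * 0.182 * 942
P = 296.60 W

296.60


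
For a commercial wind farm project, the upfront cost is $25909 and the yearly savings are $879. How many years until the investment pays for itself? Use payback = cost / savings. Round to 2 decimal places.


Simple payback period = initial cost / annual savings
Payback = 25909 / 879
Payback = 29.48 years

29.48


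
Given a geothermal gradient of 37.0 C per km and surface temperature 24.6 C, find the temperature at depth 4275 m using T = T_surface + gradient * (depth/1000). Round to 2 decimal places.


Convert depth to km: 4275 / 1000 = 4.275 km
Temperature increase = gradient * depth_km = 37.0 * 4.275 = 158.18 C
Temperature at depth = T_surface + delta_T = 24.6 + 158.18
T = 182.78 C

182.78


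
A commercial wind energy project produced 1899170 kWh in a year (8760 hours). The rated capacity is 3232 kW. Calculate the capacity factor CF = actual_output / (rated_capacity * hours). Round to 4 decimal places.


Capacity factor = actual output / maximum possible output
Maximum possible = rated * hours = 3232 * 8760 = 28312320 kWh
CF = 1899170 / 28312320
CF = 0.0671

0.0671


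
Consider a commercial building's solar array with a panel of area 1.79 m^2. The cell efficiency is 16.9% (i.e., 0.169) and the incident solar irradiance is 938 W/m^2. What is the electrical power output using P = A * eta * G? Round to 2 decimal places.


Use the solar power formula P = A * eta * G.
Given: A = 1.79 m^2, eta = 0.169, G = 938 W/m^2
P = 1.79 * 0.169 * 938
P = 283.75 W

283.75


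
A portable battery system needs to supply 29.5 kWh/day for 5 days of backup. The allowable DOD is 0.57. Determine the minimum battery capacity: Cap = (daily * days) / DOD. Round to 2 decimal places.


Total energy needed = daily * days = 29.5 * 5 = 147.5 kWh
Account for depth of discharge:
  Cap = total_energy / DOD = 147.5 / 0.57
  Cap = 258.77 kWh

258.77


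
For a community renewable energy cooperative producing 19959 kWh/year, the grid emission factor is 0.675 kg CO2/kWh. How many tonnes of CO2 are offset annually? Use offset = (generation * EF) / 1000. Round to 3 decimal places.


CO2 offset in kg = generation * emission_factor
CO2 offset = 19959 * 0.675 = 13472.33 kg
Convert to tonnes:
  CO2 offset = 13472.33 / 1000 = 13.472 tonnes

13.472


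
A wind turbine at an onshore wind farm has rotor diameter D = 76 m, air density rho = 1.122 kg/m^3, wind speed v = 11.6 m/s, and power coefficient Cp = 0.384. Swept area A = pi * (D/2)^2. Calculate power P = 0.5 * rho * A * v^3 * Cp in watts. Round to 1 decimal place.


Step 1 -- Compute swept area:
  A = pi * (D/2)^2 = pi * (76/2)^2 = 4536.46 m^2
Step 2 -- Apply wind power equation:
  P = 0.5 * rho * A * v^3 * Cp
  v^3 = 11.6^3 = 1560.896
  P = 0.5 * 1.122 * 4536.46 * 1560.896 * 0.384
  P = 1525404.8 W

1525404.8


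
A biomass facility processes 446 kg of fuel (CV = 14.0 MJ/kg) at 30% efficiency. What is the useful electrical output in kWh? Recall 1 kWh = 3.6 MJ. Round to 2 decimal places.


Total energy = mass * CV = 446 * 14.0 = 6244.0 MJ
Useful energy = total * eta = 6244.0 * 0.3 = 1873.2 MJ
Convert to kWh: 1873.2 / 3.6
Useful energy = 520.33 kWh

520.33


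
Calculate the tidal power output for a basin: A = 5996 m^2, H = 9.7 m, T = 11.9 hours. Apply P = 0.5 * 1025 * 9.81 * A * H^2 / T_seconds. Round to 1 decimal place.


Convert period to seconds: T = 11.9 * 3600 = 42840.0 s
H^2 = 9.7^2 = 94.09
P = 0.5 * rho * g * A * H^2 / T
P = 0.5 * 1025 * 9.81 * 5996 * 94.09 / 42840.0
P = 66209.2 W

66209.2


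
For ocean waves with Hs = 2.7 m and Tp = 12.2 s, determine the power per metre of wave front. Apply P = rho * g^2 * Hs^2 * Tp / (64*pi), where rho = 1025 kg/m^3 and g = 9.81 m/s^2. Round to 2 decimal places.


Apply wave power formula:
  g^2 = 9.81^2 = 96.2361
  Hs^2 = 2.7^2 = 7.29
  Numerator = rho * g^2 * Hs^2 * Tp = 1025 * 96.2361 * 7.29 * 12.2 = 8773022.42
  Denominator = 64 * pi = 201.0619
  P = 8773022.42 / 201.0619 = 43633.43 W/m

43633.43


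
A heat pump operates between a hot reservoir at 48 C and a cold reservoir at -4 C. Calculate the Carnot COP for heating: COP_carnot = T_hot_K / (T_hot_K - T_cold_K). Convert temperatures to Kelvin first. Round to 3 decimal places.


Convert to Kelvin:
  T_hot = 48 + 273.15 = 321.15 K
  T_cold = -4 + 273.15 = 269.15 K
Apply Carnot COP formula:
  COP = T_hot_K / (T_hot_K - T_cold_K) = 321.15 / 52.0
  COP = 6.176

6.176


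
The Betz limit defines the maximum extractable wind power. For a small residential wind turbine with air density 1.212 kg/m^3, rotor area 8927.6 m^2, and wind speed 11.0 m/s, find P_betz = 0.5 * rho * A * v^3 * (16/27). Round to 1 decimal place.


The Betz coefficient Cp_max = 16/27 = 0.5926
v^3 = 11.0^3 = 1331.0
P_betz = 0.5 * rho * A * v^3 * Cp_max
P_betz = 0.5 * 1.212 * 8927.6 * 1331.0 * 0.5926
P_betz = 4267186.5 W

4267186.5


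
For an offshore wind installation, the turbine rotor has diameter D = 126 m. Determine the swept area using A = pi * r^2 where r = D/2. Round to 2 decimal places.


Compute the rotor radius:
  r = D / 2 = 126 / 2 = 63.0 m
Calculate swept area:
  A = pi * r^2 = pi * 63.0^2
  A = 12468.98 m^2

12468.98


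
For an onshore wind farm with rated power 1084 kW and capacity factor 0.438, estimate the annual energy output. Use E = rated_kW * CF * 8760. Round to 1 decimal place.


Annual energy = rated_kW * capacity_factor * hours_per_year
Given: P_rated = 1084 kW, CF = 0.438, hours = 8760
E = 1084 * 0.438 * 8760
E = 4159177.9 kWh

4159177.9


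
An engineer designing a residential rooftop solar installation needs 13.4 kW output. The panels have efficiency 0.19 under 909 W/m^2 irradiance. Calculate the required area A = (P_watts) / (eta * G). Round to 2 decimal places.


Convert target power to watts: P = 13.4 * 1000 = 13400.0 W
Compute denominator: eta * G = 0.19 * 909 = 172.71
Required area A = P / (eta * G) = 13400.0 / 172.71
A = 77.59 m^2

77.59


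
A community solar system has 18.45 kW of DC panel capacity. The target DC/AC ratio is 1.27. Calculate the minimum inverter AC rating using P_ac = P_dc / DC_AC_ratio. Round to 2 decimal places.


The inverter AC capacity is determined by the DC/AC ratio.
Given: P_dc = 18.45 kW, DC/AC ratio = 1.27
P_ac = P_dc / ratio = 18.45 / 1.27
P_ac = 14.53 kW

14.53


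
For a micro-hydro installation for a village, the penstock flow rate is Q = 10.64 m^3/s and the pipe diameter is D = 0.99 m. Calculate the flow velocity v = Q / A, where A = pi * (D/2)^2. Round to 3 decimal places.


Compute pipe cross-sectional area:
  A = pi * (D/2)^2 = pi * (0.99/2)^2 = 0.7698 m^2
Calculate velocity:
  v = Q / A = 10.64 / 0.7698
  v = 13.822 m/s

13.822


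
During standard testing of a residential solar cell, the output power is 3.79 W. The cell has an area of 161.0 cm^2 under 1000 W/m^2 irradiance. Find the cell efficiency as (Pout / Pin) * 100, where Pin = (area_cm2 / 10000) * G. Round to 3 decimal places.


First compute the input power:
  Pin = area_cm2 / 10000 * G = 161.0 / 10000 * 1000 = 16.1 W
Then compute efficiency:
  Efficiency = (Pout / Pin) * 100 = (3.79 / 16.1) * 100
  Efficiency = 23.540%

23.540


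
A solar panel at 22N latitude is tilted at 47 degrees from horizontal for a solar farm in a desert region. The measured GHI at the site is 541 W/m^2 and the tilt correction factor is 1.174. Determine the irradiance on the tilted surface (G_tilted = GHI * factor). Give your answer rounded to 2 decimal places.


Identify the given values:
  GHI = 541 W/m^2, tilt correction factor = 1.174
Apply the formula G_tilted = GHI * factor:
  G_tilted = 541 * 1.174
  G_tilted = 635.13 W/m^2

635.13


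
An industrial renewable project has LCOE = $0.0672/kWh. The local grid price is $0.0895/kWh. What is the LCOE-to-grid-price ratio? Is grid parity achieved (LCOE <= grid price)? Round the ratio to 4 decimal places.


Compare LCOE to grid price:
  LCOE = $0.0672/kWh, Grid price = $0.0895/kWh
  Ratio = LCOE / grid_price = 0.0672 / 0.0895 = 0.7508
  Grid parity achieved (ratio <= 1)? yes

0.7508
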